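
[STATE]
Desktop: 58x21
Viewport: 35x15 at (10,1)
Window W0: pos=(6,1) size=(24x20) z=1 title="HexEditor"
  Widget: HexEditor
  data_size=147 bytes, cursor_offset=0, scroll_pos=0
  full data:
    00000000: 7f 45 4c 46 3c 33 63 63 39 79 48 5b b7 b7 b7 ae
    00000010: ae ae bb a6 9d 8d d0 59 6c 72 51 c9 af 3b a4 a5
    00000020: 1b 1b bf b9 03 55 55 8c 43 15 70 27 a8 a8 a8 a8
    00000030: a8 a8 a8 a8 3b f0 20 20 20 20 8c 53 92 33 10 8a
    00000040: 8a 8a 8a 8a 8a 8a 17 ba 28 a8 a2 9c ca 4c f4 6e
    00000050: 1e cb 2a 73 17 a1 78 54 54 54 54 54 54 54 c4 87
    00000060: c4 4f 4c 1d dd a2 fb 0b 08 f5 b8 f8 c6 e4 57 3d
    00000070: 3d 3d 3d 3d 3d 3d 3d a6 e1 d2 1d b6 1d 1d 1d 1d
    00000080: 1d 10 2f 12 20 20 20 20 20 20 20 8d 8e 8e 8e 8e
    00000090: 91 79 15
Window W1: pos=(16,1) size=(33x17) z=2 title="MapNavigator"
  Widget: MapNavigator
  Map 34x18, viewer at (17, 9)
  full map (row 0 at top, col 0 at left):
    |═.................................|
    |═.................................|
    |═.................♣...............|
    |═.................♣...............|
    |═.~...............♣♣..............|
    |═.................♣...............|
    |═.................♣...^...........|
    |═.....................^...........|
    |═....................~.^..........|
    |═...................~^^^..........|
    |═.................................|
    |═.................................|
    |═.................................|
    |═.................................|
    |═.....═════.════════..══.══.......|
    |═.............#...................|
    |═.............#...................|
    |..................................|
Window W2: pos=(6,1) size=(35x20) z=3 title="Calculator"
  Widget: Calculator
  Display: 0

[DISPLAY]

━━━━━━━━━━━━━━━━━━━━━━━━━━━━━━┓━━━━
lculator                      ┃    
──────────────────────────────┨────
                             0┃....
─┬───┬───┬───┐                ┃....
 │ 8 │ 9 │ ÷ │                ┃....
─┼───┼───┼───┤                ┃....
 │ 5 │ 6 │ × │                ┃....
─┼───┼───┼───┤                ┃....
 │ 2 │ 3 │ - │                ┃....
─┼───┼───┼───┤                ┃....
 │ . │ = │ + │                ┃....
─┼───┼───┼───┤                ┃....
 │ MC│ MR│ M+│                ┃....
─┴───┴───┴───┘                ┃═...


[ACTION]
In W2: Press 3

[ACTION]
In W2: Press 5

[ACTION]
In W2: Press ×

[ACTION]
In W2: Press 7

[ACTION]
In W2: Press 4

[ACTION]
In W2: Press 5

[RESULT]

━━━━━━━━━━━━━━━━━━━━━━━━━━━━━━┓━━━━
lculator                      ┃    
──────────────────────────────┨────
                           745┃....
─┬───┬───┬───┐                ┃....
 │ 8 │ 9 │ ÷ │                ┃....
─┼───┼───┼───┤                ┃....
 │ 5 │ 6 │ × │                ┃....
─┼───┼───┼───┤                ┃....
 │ 2 │ 3 │ - │                ┃....
─┼───┼───┼───┤                ┃....
 │ . │ = │ + │                ┃....
─┼───┼───┼───┤                ┃....
 │ MC│ MR│ M+│                ┃....
─┴───┴───┴───┘                ┃═...


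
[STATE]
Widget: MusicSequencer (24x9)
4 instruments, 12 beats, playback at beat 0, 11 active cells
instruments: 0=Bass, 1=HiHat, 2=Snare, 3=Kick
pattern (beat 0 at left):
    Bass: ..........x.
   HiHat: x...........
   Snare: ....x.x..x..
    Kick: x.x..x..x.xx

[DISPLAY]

      ▼12345678901      
  Bass··········█·      
 HiHat█···········      
 Snare····█·█··█··      
  Kick█·█··█··█·██      
                        
                        
                        
                        


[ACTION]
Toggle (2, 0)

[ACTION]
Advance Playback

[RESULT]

      0▼2345678901      
  Bass··········█·      
 HiHat█···········      
 Snare█···█·█··█··      
  Kick█·█··█··█·██      
                        
                        
                        
                        


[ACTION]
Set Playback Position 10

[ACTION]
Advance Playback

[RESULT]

      01234567890▼      
  Bass··········█·      
 HiHat█···········      
 Snare█···█·█··█··      
  Kick█·█··█··█·██      
                        
                        
                        
                        


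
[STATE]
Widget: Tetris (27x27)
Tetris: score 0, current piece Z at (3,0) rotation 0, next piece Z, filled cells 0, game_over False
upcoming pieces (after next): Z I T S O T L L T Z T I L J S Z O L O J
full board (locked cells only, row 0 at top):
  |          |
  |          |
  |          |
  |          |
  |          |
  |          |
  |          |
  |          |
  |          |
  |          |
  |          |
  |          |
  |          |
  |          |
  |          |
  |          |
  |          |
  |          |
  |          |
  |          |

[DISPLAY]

   ▓▓     │Next:           
    ▓▓    │▓▓              
          │ ▓▓             
          │                
          │                
          │                
          │Score:          
          │0               
          │                
          │                
          │                
          │                
          │                
          │                
          │                
          │                
          │                
          │                
          │                
          │                
          │                
          │                
          │                
          │                
          │                
          │                
          │                


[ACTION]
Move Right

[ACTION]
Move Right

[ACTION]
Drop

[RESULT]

          │Next:           
     ▓▓   │▓▓              
      ▓▓  │ ▓▓             
          │                
          │                
          │                
          │Score:          
          │0               
          │                
          │                
          │                
          │                
          │                
          │                
          │                
          │                
          │                
          │                
          │                
          │                
          │                
          │                
          │                
          │                
          │                
          │                
          │                


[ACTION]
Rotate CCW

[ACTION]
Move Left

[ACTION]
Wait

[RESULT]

          │Next:           
          │▓▓              
     ▓    │ ▓▓             
    ▓▓    │                
    ▓     │                
          │                
          │Score:          
          │0               
          │                
          │                
          │                
          │                
          │                
          │                
          │                
          │                
          │                
          │                
          │                
          │                
          │                
          │                
          │                
          │                
          │                
          │                
          │                


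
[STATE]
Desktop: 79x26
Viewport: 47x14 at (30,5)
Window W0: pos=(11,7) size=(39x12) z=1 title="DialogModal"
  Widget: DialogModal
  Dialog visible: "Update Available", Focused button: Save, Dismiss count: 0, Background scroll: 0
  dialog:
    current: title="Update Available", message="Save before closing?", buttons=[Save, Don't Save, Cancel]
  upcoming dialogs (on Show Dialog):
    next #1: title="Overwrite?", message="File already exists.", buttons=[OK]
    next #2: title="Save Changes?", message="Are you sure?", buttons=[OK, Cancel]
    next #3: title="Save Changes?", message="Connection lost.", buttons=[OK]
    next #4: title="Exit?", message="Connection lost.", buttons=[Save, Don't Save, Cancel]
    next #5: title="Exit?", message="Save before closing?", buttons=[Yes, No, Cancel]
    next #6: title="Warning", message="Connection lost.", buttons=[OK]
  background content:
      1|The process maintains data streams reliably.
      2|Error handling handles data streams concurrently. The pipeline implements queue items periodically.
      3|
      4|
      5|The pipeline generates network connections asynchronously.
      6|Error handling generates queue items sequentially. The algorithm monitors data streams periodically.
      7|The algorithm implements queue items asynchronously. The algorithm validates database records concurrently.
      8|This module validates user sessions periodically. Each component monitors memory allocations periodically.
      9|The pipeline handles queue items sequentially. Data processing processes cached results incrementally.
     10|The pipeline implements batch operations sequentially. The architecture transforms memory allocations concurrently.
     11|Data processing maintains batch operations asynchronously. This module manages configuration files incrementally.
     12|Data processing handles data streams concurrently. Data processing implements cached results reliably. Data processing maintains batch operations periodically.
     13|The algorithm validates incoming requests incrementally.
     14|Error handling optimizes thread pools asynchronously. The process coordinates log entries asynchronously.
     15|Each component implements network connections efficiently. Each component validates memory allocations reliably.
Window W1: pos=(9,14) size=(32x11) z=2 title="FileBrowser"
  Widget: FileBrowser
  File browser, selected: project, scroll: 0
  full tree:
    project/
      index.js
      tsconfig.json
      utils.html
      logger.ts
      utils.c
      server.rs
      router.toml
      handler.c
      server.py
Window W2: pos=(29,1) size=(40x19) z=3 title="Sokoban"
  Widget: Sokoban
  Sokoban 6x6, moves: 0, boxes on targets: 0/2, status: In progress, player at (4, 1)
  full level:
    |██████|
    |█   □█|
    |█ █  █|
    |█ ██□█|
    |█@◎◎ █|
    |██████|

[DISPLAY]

█   □█                                ┃        
█ █  █                                ┃        
█ ██□█                                ┃        
█@◎◎ █                                ┃        
██████                                ┃        
Moves: 0  0/2                         ┃        
                                      ┃        
                                      ┃        
                                      ┃        
                                      ┃        
                                      ┃        
                                      ┃        
                                      ┃        
                                      ┃        


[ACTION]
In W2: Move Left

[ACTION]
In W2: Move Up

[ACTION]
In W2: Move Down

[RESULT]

█   □█                                ┃        
█ █  █                                ┃        
█ ██□█                                ┃        
█@◎◎ █                                ┃        
██████                                ┃        
Moves: 2  0/2                         ┃        
                                      ┃        
                                      ┃        
                                      ┃        
                                      ┃        
                                      ┃        
                                      ┃        
                                      ┃        
                                      ┃        


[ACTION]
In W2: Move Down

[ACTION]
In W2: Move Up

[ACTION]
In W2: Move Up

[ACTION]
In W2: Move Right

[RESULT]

█   □█                                ┃        
█@█  █                                ┃        
█ ██□█                                ┃        
█ ◎◎ █                                ┃        
██████                                ┃        
Moves: 4  0/2                         ┃        
                                      ┃        
                                      ┃        
                                      ┃        
                                      ┃        
                                      ┃        
                                      ┃        
                                      ┃        
                                      ┃        


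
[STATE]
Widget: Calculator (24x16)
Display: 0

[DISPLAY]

                       0
┌───┬───┬───┬───┐       
│ 7 │ 8 │ 9 │ ÷ │       
├───┼───┼───┼───┤       
│ 4 │ 5 │ 6 │ × │       
├───┼───┼───┼───┤       
│ 1 │ 2 │ 3 │ - │       
├───┼───┼───┼───┤       
│ 0 │ . │ = │ + │       
├───┼───┼───┼───┤       
│ C │ MC│ MR│ M+│       
└───┴───┴───┴───┘       
                        
                        
                        
                        


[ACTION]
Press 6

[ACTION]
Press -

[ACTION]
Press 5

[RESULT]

                       5
┌───┬───┬───┬───┐       
│ 7 │ 8 │ 9 │ ÷ │       
├───┼───┼───┼───┤       
│ 4 │ 5 │ 6 │ × │       
├───┼───┼───┼───┤       
│ 1 │ 2 │ 3 │ - │       
├───┼───┼───┼───┤       
│ 0 │ . │ = │ + │       
├───┼───┼───┼───┤       
│ C │ MC│ MR│ M+│       
└───┴───┴───┴───┘       
                        
                        
                        
                        


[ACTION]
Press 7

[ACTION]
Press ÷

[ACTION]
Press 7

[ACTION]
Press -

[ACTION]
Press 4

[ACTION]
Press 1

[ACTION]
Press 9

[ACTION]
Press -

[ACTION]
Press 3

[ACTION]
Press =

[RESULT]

            -429.2857143
┌───┬───┬───┬───┐       
│ 7 │ 8 │ 9 │ ÷ │       
├───┼───┼───┼───┤       
│ 4 │ 5 │ 6 │ × │       
├───┼───┼───┼───┤       
│ 1 │ 2 │ 3 │ - │       
├───┼───┼───┼───┤       
│ 0 │ . │ = │ + │       
├───┼───┼───┼───┤       
│ C │ MC│ MR│ M+│       
└───┴───┴───┴───┘       
                        
                        
                        
                        


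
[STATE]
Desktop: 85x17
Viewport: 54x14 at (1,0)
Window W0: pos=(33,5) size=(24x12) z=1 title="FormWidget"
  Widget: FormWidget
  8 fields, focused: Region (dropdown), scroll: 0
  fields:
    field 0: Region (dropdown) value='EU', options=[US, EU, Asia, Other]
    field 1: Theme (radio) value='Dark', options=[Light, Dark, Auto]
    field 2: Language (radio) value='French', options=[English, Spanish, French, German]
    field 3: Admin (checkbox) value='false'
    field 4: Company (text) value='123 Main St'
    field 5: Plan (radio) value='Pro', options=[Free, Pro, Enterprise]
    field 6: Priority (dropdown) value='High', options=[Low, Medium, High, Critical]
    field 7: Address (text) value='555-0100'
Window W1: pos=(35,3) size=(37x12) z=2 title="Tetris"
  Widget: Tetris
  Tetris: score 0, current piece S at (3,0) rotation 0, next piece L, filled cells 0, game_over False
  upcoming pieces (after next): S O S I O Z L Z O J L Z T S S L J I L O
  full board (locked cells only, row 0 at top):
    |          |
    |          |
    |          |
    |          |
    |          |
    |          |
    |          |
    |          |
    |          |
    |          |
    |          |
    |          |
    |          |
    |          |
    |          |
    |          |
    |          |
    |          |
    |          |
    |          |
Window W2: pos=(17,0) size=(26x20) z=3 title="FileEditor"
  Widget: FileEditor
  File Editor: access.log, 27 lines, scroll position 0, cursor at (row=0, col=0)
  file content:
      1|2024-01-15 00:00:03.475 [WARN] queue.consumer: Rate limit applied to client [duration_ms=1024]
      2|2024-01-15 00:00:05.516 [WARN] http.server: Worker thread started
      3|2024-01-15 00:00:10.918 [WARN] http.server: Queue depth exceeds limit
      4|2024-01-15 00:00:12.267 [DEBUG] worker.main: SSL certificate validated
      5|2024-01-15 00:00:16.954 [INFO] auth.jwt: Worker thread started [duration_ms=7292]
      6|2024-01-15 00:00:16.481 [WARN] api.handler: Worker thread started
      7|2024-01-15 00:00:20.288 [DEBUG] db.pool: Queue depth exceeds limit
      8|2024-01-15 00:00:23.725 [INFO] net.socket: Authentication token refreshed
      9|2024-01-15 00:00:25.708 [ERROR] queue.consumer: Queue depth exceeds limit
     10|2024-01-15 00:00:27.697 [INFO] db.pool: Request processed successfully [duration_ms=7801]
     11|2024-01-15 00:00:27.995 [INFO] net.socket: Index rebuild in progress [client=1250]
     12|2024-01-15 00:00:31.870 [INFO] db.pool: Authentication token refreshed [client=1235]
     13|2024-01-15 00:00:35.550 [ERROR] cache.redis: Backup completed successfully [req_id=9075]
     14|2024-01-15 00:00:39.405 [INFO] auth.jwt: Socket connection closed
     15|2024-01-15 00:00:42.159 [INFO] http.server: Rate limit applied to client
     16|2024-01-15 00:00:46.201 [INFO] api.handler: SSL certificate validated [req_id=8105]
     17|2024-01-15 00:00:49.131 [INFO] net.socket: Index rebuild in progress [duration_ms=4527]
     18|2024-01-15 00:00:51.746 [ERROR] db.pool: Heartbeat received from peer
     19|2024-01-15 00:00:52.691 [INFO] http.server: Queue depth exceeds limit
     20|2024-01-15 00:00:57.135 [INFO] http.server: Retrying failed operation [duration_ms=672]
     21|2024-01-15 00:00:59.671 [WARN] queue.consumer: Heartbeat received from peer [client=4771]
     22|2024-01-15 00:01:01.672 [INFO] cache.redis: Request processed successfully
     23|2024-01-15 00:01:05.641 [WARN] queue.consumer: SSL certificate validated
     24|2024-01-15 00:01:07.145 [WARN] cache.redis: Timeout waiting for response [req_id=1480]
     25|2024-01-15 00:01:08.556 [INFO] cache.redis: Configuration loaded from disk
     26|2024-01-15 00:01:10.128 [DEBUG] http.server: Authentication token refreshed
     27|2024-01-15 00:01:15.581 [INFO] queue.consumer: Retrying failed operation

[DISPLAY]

                ┏━━━━━━━━━━━━━━━━━━━━━━━━┓            
                ┃ FileEditor             ┃            
                ┠────────────────────────┨            
                ┃█024-01-15 00:00:03.475▲┃━━━━━━━━━━━━
                ┃2024-01-15 00:00:05.516█┃            
                ┃2024-01-15 00:00:10.918░┃────────────
                ┃2024-01-15 00:00:12.267░┃   │Next:   
                ┃2024-01-15 00:00:16.954░┃   │  ▒     
                ┃2024-01-15 00:00:16.481░┃   │▒▒▒     
                ┃2024-01-15 00:00:20.288░┃   │        
                ┃2024-01-15 00:00:23.725░┃   │        
                ┃2024-01-15 00:00:25.708░┃   │        
                ┃2024-01-15 00:00:27.697░┃   │Score:  
                ┃2024-01-15 00:00:27.995░┃   │0       


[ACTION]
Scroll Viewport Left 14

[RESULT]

                 ┏━━━━━━━━━━━━━━━━━━━━━━━━┓           
                 ┃ FileEditor             ┃           
                 ┠────────────────────────┨           
                 ┃█024-01-15 00:00:03.475▲┃━━━━━━━━━━━
                 ┃2024-01-15 00:00:05.516█┃           
                 ┃2024-01-15 00:00:10.918░┃───────────
                 ┃2024-01-15 00:00:12.267░┃   │Next:  
                 ┃2024-01-15 00:00:16.954░┃   │  ▒    
                 ┃2024-01-15 00:00:16.481░┃   │▒▒▒    
                 ┃2024-01-15 00:00:20.288░┃   │       
                 ┃2024-01-15 00:00:23.725░┃   │       
                 ┃2024-01-15 00:00:25.708░┃   │       
                 ┃2024-01-15 00:00:27.697░┃   │Score: 
                 ┃2024-01-15 00:00:27.995░┃   │0      


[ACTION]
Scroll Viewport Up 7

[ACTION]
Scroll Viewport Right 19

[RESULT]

━━━━━━━━━━━━━━━━━━━━━━━┓                              
FileEditor             ┃                              
───────────────────────┨                              
024-01-15 00:00:03.475▲┃━━━━━━━━━━━━━━━━━━━━━━━━━━━━┓ 
024-01-15 00:00:05.516█┃                            ┃ 
024-01-15 00:00:10.918░┃────────────────────────────┨ 
024-01-15 00:00:12.267░┃   │Next:                   ┃ 
024-01-15 00:00:16.954░┃   │  ▒                     ┃ 
024-01-15 00:00:16.481░┃   │▒▒▒                     ┃ 
024-01-15 00:00:20.288░┃   │                        ┃ 
024-01-15 00:00:23.725░┃   │                        ┃ 
024-01-15 00:00:25.708░┃   │                        ┃ 
024-01-15 00:00:27.697░┃   │Score:                  ┃ 
024-01-15 00:00:27.995░┃   │0                       ┃ 


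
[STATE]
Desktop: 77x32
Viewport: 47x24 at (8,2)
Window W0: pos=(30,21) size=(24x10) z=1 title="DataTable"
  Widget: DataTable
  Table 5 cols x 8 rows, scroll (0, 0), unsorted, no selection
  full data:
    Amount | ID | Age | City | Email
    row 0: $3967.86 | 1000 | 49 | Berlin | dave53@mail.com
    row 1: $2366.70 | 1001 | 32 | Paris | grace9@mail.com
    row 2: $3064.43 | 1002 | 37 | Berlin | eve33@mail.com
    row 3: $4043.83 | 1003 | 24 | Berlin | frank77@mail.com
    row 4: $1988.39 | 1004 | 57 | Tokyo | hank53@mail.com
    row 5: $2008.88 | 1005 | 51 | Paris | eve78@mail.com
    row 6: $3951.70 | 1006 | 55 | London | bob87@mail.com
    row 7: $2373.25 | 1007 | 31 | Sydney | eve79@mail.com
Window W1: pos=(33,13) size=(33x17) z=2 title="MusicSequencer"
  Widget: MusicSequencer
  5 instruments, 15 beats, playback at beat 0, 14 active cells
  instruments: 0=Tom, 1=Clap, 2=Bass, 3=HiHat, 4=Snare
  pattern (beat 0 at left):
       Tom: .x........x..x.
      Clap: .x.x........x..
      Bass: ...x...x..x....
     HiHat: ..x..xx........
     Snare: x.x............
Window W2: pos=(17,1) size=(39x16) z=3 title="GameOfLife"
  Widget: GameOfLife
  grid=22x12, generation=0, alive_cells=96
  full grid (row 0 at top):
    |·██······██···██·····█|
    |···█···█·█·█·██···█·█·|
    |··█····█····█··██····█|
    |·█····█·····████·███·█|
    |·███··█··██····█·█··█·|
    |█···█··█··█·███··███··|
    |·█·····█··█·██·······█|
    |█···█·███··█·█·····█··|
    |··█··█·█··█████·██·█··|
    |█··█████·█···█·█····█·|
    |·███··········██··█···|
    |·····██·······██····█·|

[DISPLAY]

         ┃ GameOfLife                          
         ┠─────────────────────────────────────
         ┃Gen: 0                               
         ┃·██······██···██·····█               
         ┃···█···█·█·█·██···█·█·               
         ┃··█····█····█··██····█               
         ┃·█····█·····████·███·█               
         ┃·███··█··██····█·█··█·               
         ┃█···█··█··█·███··███··               
         ┃·█·····█··█·██·······█               
         ┃█···█·███··█·█·····█··               
         ┃··█··█·█··█████·██·█··               
         ┃█··█████·█···█·█····█·               
         ┃·███··········██··█···               
         ┗━━━━━━━━━━━━━━━━━━━━━━━━━━━━━━━━━━━━━
                         ┃   Tom·█········█··█·
                         ┃  Clap·█·█········█··
                         ┃  Bass···█···█··█····
                         ┃ HiHat··█··██········
                      ┏━━┃ Snare█·█············
                      ┃ D┃                     
                      ┠──┃                     
                      ┃Am┃                     
                      ┃──┃                     


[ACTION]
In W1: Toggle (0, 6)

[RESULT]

         ┃ GameOfLife                          
         ┠─────────────────────────────────────
         ┃Gen: 0                               
         ┃·██······██···██·····█               
         ┃···█···█·█·█·██···█·█·               
         ┃··█····█····█··██····█               
         ┃·█····█·····████·███·█               
         ┃·███··█··██····█·█··█·               
         ┃█···█··█··█·███··███··               
         ┃·█·····█··█·██·······█               
         ┃█···█·███··█·█·····█··               
         ┃··█··█·█··█████·██·█··               
         ┃█··█████·█···█·█····█·               
         ┃·███··········██··█···               
         ┗━━━━━━━━━━━━━━━━━━━━━━━━━━━━━━━━━━━━━
                         ┃   Tom·█····█···█··█·
                         ┃  Clap·█·█········█··
                         ┃  Bass···█···█··█····
                         ┃ HiHat··█··██········
                      ┏━━┃ Snare█·█············
                      ┃ D┃                     
                      ┠──┃                     
                      ┃Am┃                     
                      ┃──┃                     


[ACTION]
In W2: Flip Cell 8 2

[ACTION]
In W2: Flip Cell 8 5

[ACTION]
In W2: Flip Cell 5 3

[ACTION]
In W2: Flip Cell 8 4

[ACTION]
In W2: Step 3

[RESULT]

         ┃ GameOfLife                          
         ┠─────────────────────────────────────
         ┃Gen: 3                               
         ┃··█······███·███······               
         ┃·█·█···██··█·█··██·███               
         ┃·█·██·····██···██····█               
         ┃········██·█····█··█·█               
         ┃███······███··█····█·█               
         ┃·········█·█··████··██               
         ┃·██·······██········██               
         ┃·██········██····█··██               
         ┃·····█··█·██····██····               
         ┃··█···█·█··██·█··█····               
         ┃██·█··█·█····█········               
         ┗━━━━━━━━━━━━━━━━━━━━━━━━━━━━━━━━━━━━━
                         ┃   Tom·█····█···█··█·
                         ┃  Clap·█·█········█··
                         ┃  Bass···█···█··█····
                         ┃ HiHat··█··██········
                      ┏━━┃ Snare█·█············
                      ┃ D┃                     
                      ┠──┃                     
                      ┃Am┃                     
                      ┃──┃                     


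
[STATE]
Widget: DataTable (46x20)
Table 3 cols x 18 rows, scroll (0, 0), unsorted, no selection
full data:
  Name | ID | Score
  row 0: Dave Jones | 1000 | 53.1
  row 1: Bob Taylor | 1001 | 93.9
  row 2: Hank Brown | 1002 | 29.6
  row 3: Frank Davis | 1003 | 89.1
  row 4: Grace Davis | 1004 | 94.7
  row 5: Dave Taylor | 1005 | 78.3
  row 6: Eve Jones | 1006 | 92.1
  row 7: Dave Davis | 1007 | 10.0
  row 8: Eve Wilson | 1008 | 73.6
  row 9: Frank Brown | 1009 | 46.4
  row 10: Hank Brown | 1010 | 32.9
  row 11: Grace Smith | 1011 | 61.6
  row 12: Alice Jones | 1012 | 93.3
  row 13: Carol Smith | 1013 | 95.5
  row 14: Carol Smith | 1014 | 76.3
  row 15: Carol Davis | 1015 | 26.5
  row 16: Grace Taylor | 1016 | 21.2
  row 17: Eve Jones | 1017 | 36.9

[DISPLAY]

Name        │ID  │Score                       
────────────┼────┼─────                       
Dave Jones  │1000│53.1                        
Bob Taylor  │1001│93.9                        
Hank Brown  │1002│29.6                        
Frank Davis │1003│89.1                        
Grace Davis │1004│94.7                        
Dave Taylor │1005│78.3                        
Eve Jones   │1006│92.1                        
Dave Davis  │1007│10.0                        
Eve Wilson  │1008│73.6                        
Frank Brown │1009│46.4                        
Hank Brown  │1010│32.9                        
Grace Smith │1011│61.6                        
Alice Jones │1012│93.3                        
Carol Smith │1013│95.5                        
Carol Smith │1014│76.3                        
Carol Davis │1015│26.5                        
Grace Taylor│1016│21.2                        
Eve Jones   │1017│36.9                        


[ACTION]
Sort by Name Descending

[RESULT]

Name       ▼│ID  │Score                       
────────────┼────┼─────                       
Hank Brown  │1002│29.6                        
Hank Brown  │1010│32.9                        
Grace Taylor│1016│21.2                        
Grace Smith │1011│61.6                        
Grace Davis │1004│94.7                        
Frank Davis │1003│89.1                        
Frank Brown │1009│46.4                        
Eve Wilson  │1008│73.6                        
Eve Jones   │1006│92.1                        
Eve Jones   │1017│36.9                        
Dave Taylor │1005│78.3                        
Dave Jones  │1000│53.1                        
Dave Davis  │1007│10.0                        
Carol Smith │1013│95.5                        
Carol Smith │1014│76.3                        
Carol Davis │1015│26.5                        
Bob Taylor  │1001│93.9                        
Alice Jones │1012│93.3                        


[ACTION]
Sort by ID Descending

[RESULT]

Name        │ID ▼│Score                       
────────────┼────┼─────                       
Eve Jones   │1017│36.9                        
Grace Taylor│1016│21.2                        
Carol Davis │1015│26.5                        
Carol Smith │1014│76.3                        
Carol Smith │1013│95.5                        
Alice Jones │1012│93.3                        
Grace Smith │1011│61.6                        
Hank Brown  │1010│32.9                        
Frank Brown │1009│46.4                        
Eve Wilson  │1008│73.6                        
Dave Davis  │1007│10.0                        
Eve Jones   │1006│92.1                        
Dave Taylor │1005│78.3                        
Grace Davis │1004│94.7                        
Frank Davis │1003│89.1                        
Hank Brown  │1002│29.6                        
Bob Taylor  │1001│93.9                        
Dave Jones  │1000│53.1                        


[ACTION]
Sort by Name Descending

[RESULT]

Name       ▼│ID  │Score                       
────────────┼────┼─────                       
Hank Brown  │1010│32.9                        
Hank Brown  │1002│29.6                        
Grace Taylor│1016│21.2                        
Grace Smith │1011│61.6                        
Grace Davis │1004│94.7                        
Frank Davis │1003│89.1                        
Frank Brown │1009│46.4                        
Eve Wilson  │1008│73.6                        
Eve Jones   │1017│36.9                        
Eve Jones   │1006│92.1                        
Dave Taylor │1005│78.3                        
Dave Jones  │1000│53.1                        
Dave Davis  │1007│10.0                        
Carol Smith │1014│76.3                        
Carol Smith │1013│95.5                        
Carol Davis │1015│26.5                        
Bob Taylor  │1001│93.9                        
Alice Jones │1012│93.3                        


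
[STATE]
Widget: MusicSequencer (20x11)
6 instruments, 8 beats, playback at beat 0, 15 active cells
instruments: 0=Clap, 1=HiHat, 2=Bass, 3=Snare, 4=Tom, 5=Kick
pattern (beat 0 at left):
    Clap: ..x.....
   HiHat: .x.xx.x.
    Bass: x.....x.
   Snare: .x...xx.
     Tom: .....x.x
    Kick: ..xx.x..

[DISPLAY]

      ▼1234567      
  Clap··█·····      
 HiHat·█·██·█·      
  Bass█·····█·      
 Snare·█···██·      
   Tom·····█·█      
  Kick··██·█··      
                    
                    
                    
                    


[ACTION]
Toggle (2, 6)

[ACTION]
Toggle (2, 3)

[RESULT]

      ▼1234567      
  Clap··█·····      
 HiHat·█·██·█·      
  Bass█··█····      
 Snare·█···██·      
   Tom·····█·█      
  Kick··██·█··      
                    
                    
                    
                    


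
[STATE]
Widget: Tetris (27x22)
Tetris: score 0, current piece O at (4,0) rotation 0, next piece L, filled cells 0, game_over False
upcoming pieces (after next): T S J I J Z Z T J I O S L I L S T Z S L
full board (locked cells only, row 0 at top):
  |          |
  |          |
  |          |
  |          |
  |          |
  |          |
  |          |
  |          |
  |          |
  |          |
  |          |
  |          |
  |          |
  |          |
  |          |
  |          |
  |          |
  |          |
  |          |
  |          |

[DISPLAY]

    ▓▓    │Next:           
    ▓▓    │  ▒             
          │▒▒▒             
          │                
          │                
          │                
          │Score:          
          │0               
          │                
          │                
          │                
          │                
          │                
          │                
          │                
          │                
          │                
          │                
          │                
          │                
          │                
          │                


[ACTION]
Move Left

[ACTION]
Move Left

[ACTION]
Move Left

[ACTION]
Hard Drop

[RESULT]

     ▒    │Next:           
   ▒▒▒    │ ▒              
          │▒▒▒             
          │                
          │                
          │                
          │Score:          
          │0               
          │                
          │                
          │                
          │                
          │                
          │                
          │                
          │                
          │                
          │                
 ▓▓       │                
 ▓▓       │                
          │                
          │                


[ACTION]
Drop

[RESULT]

          │Next:           
     ▒    │ ▒              
   ▒▒▒    │▒▒▒             
          │                
          │                
          │                
          │Score:          
          │0               
          │                
          │                
          │                
          │                
          │                
          │                
          │                
          │                
          │                
          │                
 ▓▓       │                
 ▓▓       │                
          │                
          │                


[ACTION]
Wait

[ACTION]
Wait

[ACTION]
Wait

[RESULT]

          │Next:           
          │ ▒              
          │▒▒▒             
          │                
     ▒    │                
   ▒▒▒    │                
          │Score:          
          │0               
          │                
          │                
          │                
          │                
          │                
          │                
          │                
          │                
          │                
          │                
 ▓▓       │                
 ▓▓       │                
          │                
          │                


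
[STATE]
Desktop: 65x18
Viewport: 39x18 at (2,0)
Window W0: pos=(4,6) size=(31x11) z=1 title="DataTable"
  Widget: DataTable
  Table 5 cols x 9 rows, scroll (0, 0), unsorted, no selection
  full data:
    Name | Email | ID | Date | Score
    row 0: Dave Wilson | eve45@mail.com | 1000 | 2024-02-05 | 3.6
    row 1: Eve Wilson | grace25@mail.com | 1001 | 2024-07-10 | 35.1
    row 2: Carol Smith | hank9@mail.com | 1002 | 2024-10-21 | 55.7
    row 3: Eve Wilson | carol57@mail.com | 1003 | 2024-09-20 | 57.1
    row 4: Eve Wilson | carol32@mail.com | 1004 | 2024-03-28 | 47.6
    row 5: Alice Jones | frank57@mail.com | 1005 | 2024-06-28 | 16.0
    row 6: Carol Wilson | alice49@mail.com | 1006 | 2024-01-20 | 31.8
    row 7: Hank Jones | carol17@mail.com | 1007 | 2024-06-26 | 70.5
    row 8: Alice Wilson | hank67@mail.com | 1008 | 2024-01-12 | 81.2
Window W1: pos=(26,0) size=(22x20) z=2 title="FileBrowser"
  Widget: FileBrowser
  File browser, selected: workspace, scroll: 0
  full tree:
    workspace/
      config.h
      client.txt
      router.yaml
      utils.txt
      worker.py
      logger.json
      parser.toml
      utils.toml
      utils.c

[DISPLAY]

                        ┏━━━━━━━━━━━━━━
                        ┃ FileBrowser  
                        ┠──────────────
                        ┃> [-] workspac
                        ┃    config.h  
                        ┃    client.txt
  ┏━━━━━━━━━━━━━━━━━━━━━┃    router.yam
  ┃ DataTable           ┃    utils.txt 
  ┠─────────────────────┃    worker.py 
  ┃Name        │Email   ┃    logger.jso
  ┃────────────┼────────┃    parser.tom
  ┃Dave Wilson │eve45@ma┃    utils.toml
  ┃Eve Wilson  │grace25@┃    utils.c   
  ┃Carol Smith │hank9@ma┃              
  ┃Eve Wilson  │carol57@┃              
  ┃Eve Wilson  │carol32@┃              
  ┗━━━━━━━━━━━━━━━━━━━━━┃              
                        ┃              


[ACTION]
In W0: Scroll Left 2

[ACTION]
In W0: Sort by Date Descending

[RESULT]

                        ┏━━━━━━━━━━━━━━
                        ┃ FileBrowser  
                        ┠──────────────
                        ┃> [-] workspac
                        ┃    config.h  
                        ┃    client.txt
  ┏━━━━━━━━━━━━━━━━━━━━━┃    router.yam
  ┃ DataTable           ┃    utils.txt 
  ┠─────────────────────┃    worker.py 
  ┃Name        │Email   ┃    logger.jso
  ┃────────────┼────────┃    parser.tom
  ┃Carol Smith │hank9@ma┃    utils.toml
  ┃Eve Wilson  │carol57@┃    utils.c   
  ┃Eve Wilson  │grace25@┃              
  ┃Alice Jones │frank57@┃              
  ┃Hank Jones  │carol17@┃              
  ┗━━━━━━━━━━━━━━━━━━━━━┃              
                        ┃              


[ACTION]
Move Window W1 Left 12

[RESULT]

            ┏━━━━━━━━━━━━━━━━━━━━┓     
            ┃ FileBrowser        ┃     
            ┠────────────────────┨     
            ┃> [-] workspace/    ┃     
            ┃    config.h        ┃     
            ┃    client.txt      ┃     
  ┏━━━━━━━━━┃    router.yaml     ┃     
  ┃ DataTabl┃    utils.txt       ┃     
  ┠─────────┃    worker.py       ┃     
  ┃Name     ┃    logger.json     ┃     
  ┃─────────┃    parser.toml     ┃     
  ┃Carol Smi┃    utils.toml      ┃     
  ┃Eve Wilso┃    utils.c         ┃     
  ┃Eve Wilso┃                    ┃     
  ┃Alice Jon┃                    ┃     
  ┃Hank Jone┃                    ┃     
  ┗━━━━━━━━━┃                    ┃     
            ┃                    ┃     


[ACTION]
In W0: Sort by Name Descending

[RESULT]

            ┏━━━━━━━━━━━━━━━━━━━━┓     
            ┃ FileBrowser        ┃     
            ┠────────────────────┨     
            ┃> [-] workspace/    ┃     
            ┃    config.h        ┃     
            ┃    client.txt      ┃     
  ┏━━━━━━━━━┃    router.yaml     ┃     
  ┃ DataTabl┃    utils.txt       ┃     
  ┠─────────┃    worker.py       ┃     
  ┃Name     ┃    logger.json     ┃     
  ┃─────────┃    parser.toml     ┃     
  ┃Hank Jone┃    utils.toml      ┃     
  ┃Eve Wilso┃    utils.c         ┃     
  ┃Eve Wilso┃                    ┃     
  ┃Eve Wilso┃                    ┃     
  ┃Dave Wils┃                    ┃     
  ┗━━━━━━━━━┃                    ┃     
            ┃                    ┃     
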